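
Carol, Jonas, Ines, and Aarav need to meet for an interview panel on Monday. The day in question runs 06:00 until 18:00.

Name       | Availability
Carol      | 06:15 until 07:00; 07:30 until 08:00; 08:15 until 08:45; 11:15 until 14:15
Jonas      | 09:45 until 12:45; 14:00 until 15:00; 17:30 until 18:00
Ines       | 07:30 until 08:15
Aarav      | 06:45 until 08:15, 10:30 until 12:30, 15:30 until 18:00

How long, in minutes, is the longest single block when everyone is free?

Carol ∩ Jonas: 11:15-12:45, 14:00-14:15.
Carol ∩ Jonas ∩ Ines: ∅.
Carol ∩ Jonas ∩ Ines ∩ Aarav: ∅.
There is no time when everyone is free.
No common window exists, so the longest block is 0 minutes.

0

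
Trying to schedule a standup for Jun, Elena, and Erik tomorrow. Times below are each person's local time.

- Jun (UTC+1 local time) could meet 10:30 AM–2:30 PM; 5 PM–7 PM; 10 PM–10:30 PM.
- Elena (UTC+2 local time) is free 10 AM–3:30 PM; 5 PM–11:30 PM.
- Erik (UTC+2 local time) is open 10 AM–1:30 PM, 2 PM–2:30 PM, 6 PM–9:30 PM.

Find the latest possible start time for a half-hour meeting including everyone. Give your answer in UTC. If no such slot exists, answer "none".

17:30

Jun in UTC: 09:30-13:30, 16:00-18:00, 21:00-21:30 (subtract 1h to convert from UTC+1).
Elena in UTC: 08:00-13:30, 15:00-21:30 (subtract 2h to convert from UTC+2).
Erik in UTC: 08:00-11:30, 12:00-12:30, 16:00-19:30 (subtract 2h to convert from UTC+2).
Jun ∩ Elena: 09:30-13:30, 16:00-18:00, 21:00-21:30.
Jun ∩ Elena ∩ Erik: 09:30-11:30, 12:00-12:30, 16:00-18:00.
The last common window of at least 30 minutes is 16:00-18:00; a 30-minute meeting can start as late as 17:30 and still end by 18:00.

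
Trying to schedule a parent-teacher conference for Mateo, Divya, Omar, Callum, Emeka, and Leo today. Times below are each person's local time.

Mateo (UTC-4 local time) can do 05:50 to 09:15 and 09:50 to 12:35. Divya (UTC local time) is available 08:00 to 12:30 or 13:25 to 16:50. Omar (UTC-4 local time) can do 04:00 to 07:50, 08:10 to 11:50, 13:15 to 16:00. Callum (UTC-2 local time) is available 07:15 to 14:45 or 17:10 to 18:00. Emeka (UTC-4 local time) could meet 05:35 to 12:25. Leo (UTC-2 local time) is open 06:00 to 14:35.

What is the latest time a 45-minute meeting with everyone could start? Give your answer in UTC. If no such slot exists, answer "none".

15:05

Mateo in UTC: 09:50-13:15, 13:50-16:35 (add 4h to convert from UTC-4).
Divya in UTC: 08:00-12:30, 13:25-16:50.
Omar in UTC: 08:00-11:50, 12:10-15:50, 17:15-20:00 (add 4h to convert from UTC-4).
Callum in UTC: 09:15-16:45, 19:10-20:00 (add 2h to convert from UTC-2).
Emeka in UTC: 09:35-16:25 (add 4h to convert from UTC-4).
Leo in UTC: 08:00-16:35 (add 2h to convert from UTC-2).
Mateo ∩ Divya: 09:50-12:30, 13:50-16:35.
Mateo ∩ Divya ∩ Omar: 09:50-11:50, 12:10-12:30, 13:50-15:50.
Mateo ∩ Divya ∩ Omar ∩ Callum: 09:50-11:50, 12:10-12:30, 13:50-15:50.
Mateo ∩ Divya ∩ Omar ∩ Callum ∩ Emeka: 09:50-11:50, 12:10-12:30, 13:50-15:50.
Mateo ∩ Divya ∩ Omar ∩ Callum ∩ Emeka ∩ Leo: 09:50-11:50, 12:10-12:30, 13:50-15:50.
Those are the intersection windows.
The last common window of at least 45 minutes is 13:50-15:50; a 45-minute meeting can start as late as 15:05 and still end by 15:50.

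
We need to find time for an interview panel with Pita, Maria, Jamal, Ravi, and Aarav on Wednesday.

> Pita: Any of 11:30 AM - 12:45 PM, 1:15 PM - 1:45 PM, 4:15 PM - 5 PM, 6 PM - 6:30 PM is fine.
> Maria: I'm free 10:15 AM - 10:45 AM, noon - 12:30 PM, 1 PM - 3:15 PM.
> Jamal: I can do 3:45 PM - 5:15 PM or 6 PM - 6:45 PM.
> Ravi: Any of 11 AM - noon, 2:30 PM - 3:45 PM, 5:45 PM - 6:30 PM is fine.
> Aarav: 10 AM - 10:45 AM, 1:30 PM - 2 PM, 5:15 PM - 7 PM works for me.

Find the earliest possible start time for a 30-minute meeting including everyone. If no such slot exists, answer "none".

Pita ∩ Maria: 12:00-12:30, 13:15-13:45.
Pita ∩ Maria ∩ Jamal: ∅.
Pita ∩ Maria ∩ Jamal ∩ Ravi: ∅.
Pita ∩ Maria ∩ Jamal ∩ Ravi ∩ Aarav: ∅.
There is no time when everyone is free.
No common window is at least 30 minutes long.

none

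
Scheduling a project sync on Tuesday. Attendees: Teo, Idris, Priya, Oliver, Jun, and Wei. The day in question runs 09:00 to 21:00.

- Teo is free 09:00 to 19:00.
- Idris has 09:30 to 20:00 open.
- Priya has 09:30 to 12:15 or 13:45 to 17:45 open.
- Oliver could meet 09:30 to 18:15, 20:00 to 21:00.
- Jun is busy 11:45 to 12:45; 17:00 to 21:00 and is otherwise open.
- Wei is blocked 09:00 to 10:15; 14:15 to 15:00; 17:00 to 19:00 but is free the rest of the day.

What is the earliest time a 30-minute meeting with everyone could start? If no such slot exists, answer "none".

10:15

Teo free: 09:00-19:00.
Idris free: 09:30-20:00.
Priya free: 09:30-12:15, 13:45-17:45.
Oliver free: 09:30-18:15, 20:00-21:00.
Jun free: 09:00-11:45, 12:45-17:00 (invert busy blocks within the working day).
Wei free: 10:15-14:15, 15:00-17:00, 19:00-21:00 (invert busy blocks within the working day).
Teo ∩ Idris: 09:30-19:00.
Teo ∩ Idris ∩ Priya: 09:30-12:15, 13:45-17:45.
Teo ∩ Idris ∩ Priya ∩ Oliver: 09:30-12:15, 13:45-17:45.
Teo ∩ Idris ∩ Priya ∩ Oliver ∩ Jun: 09:30-11:45, 13:45-17:00.
Teo ∩ Idris ∩ Priya ∩ Oliver ∩ Jun ∩ Wei: 10:15-11:45, 13:45-14:15, 15:00-17:00.
So the common availability across everyone is 10:15-11:45, 13:45-14:15, 15:00-17:00.
The first common window of at least 30 minutes is 10:15-11:45, so the earliest start is 10:15.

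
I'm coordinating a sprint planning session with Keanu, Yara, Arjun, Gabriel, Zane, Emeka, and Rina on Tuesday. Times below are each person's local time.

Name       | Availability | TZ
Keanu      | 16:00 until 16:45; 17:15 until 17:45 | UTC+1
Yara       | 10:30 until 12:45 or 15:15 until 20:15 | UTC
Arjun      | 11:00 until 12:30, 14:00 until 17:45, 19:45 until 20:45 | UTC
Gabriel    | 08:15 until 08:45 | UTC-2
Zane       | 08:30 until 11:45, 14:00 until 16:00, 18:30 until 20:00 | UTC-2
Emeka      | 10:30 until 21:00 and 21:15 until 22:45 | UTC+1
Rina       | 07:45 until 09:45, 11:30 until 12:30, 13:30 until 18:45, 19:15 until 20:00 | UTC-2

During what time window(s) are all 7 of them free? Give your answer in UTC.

none

Keanu in UTC: 15:00-15:45, 16:15-16:45 (subtract 1h to convert from UTC+1).
Yara in UTC: 10:30-12:45, 15:15-20:15.
Arjun in UTC: 11:00-12:30, 14:00-17:45, 19:45-20:45.
Gabriel in UTC: 10:15-10:45 (add 2h to convert from UTC-2).
Zane in UTC: 10:30-13:45, 16:00-18:00, 20:30-22:00 (add 2h to convert from UTC-2).
Emeka in UTC: 09:30-20:00, 20:15-21:45 (subtract 1h to convert from UTC+1).
Rina in UTC: 09:45-11:45, 13:30-14:30, 15:30-20:45, 21:15-22:00 (add 2h to convert from UTC-2).
Keanu ∩ Yara: 15:15-15:45, 16:15-16:45.
Keanu ∩ Yara ∩ Arjun: 15:15-15:45, 16:15-16:45.
Keanu ∩ Yara ∩ Arjun ∩ Gabriel: ∅.
Keanu ∩ Yara ∩ Arjun ∩ Gabriel ∩ Zane: ∅.
Keanu ∩ Yara ∩ Arjun ∩ Gabriel ∩ Zane ∩ Emeka: ∅.
Keanu ∩ Yara ∩ Arjun ∩ Gabriel ∩ Zane ∩ Emeka ∩ Rina: ∅.
There is no time when everyone is free.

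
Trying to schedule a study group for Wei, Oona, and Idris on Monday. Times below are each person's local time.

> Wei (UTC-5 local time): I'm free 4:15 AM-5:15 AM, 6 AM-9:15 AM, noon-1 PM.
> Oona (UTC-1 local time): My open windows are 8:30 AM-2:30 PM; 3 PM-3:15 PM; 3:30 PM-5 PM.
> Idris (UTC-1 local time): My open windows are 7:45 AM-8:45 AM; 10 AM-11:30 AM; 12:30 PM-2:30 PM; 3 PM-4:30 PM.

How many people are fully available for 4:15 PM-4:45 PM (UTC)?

1

Wei in UTC: 09:15-10:15, 11:00-14:15, 17:00-18:00 (add 5h to convert from UTC-5).
Oona in UTC: 09:30-15:30, 16:00-16:15, 16:30-18:00 (add 1h to convert from UTC-1).
Idris in UTC: 08:45-09:45, 11:00-12:30, 13:30-15:30, 16:00-17:30 (add 1h to convert from UTC-1).
Idris can make the full 16:15-16:45 slot — that's 1.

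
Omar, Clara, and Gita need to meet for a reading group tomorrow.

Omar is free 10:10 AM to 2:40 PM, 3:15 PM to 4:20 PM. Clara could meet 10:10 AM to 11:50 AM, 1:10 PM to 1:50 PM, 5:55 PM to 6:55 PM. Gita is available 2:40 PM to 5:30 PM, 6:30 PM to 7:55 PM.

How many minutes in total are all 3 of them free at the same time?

0

Omar ∩ Clara: 10:10-11:50, 13:10-13:50.
Omar ∩ Clara ∩ Gita: ∅.
There is no time when everyone is free.
There is no common window, so the total is 0 minutes.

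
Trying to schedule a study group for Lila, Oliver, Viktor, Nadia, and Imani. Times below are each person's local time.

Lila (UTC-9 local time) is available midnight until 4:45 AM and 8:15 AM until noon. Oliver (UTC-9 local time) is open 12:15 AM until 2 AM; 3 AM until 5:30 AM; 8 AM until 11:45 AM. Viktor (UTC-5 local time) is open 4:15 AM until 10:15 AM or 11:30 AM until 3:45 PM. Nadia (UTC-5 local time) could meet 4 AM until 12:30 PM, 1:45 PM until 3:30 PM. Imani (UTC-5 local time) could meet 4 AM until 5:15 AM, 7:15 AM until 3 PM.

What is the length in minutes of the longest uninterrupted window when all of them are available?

90

Lila in UTC: 09:00-13:45, 17:15-21:00 (add 9h to convert from UTC-9).
Oliver in UTC: 09:15-11:00, 12:00-14:30, 17:00-20:45 (add 9h to convert from UTC-9).
Viktor in UTC: 09:15-15:15, 16:30-20:45 (add 5h to convert from UTC-5).
Nadia in UTC: 09:00-17:30, 18:45-20:30 (add 5h to convert from UTC-5).
Imani in UTC: 09:00-10:15, 12:15-20:00 (add 5h to convert from UTC-5).
Lila ∩ Oliver: 09:15-11:00, 12:00-13:45, 17:15-20:45.
Lila ∩ Oliver ∩ Viktor: 09:15-11:00, 12:00-13:45, 17:15-20:45.
Lila ∩ Oliver ∩ Viktor ∩ Nadia: 09:15-11:00, 12:00-13:45, 17:15-17:30, 18:45-20:30.
Lila ∩ Oliver ∩ Viktor ∩ Nadia ∩ Imani: 09:15-10:15, 12:15-13:45, 17:15-17:30, 18:45-20:00.
Those are the intersection windows.
The longest is 12:15-13:45 at 90 minutes.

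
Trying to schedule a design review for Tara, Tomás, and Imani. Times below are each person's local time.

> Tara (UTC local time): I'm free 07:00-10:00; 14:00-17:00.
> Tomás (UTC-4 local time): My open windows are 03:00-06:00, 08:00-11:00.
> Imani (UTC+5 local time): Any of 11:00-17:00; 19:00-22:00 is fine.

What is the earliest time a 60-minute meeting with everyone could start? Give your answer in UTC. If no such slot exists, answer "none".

07:00

Tara in UTC: 07:00-10:00, 14:00-17:00.
Tomás in UTC: 07:00-10:00, 12:00-15:00 (add 4h to convert from UTC-4).
Imani in UTC: 06:00-12:00, 14:00-17:00 (subtract 5h to convert from UTC+5).
Tara ∩ Tomás: 07:00-10:00, 14:00-15:00.
Tara ∩ Tomás ∩ Imani: 07:00-10:00, 14:00-15:00.
The first common window of at least 60 minutes is 07:00-10:00, so the earliest start is 07:00.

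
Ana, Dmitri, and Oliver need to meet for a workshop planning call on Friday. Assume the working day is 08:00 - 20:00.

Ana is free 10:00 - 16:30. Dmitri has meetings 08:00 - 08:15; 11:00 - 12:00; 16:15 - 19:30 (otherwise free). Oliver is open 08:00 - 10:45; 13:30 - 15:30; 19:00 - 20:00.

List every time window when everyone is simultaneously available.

Ana free: 10:00-16:30.
Dmitri free: 08:15-11:00, 12:00-16:15, 19:30-20:00 (invert busy blocks within the working day).
Oliver free: 08:00-10:45, 13:30-15:30, 19:00-20:00.
Ana ∩ Dmitri: 10:00-11:00, 12:00-16:15.
Ana ∩ Dmitri ∩ Oliver: 10:00-10:45, 13:30-15:30.

10:00-10:45, 13:30-15:30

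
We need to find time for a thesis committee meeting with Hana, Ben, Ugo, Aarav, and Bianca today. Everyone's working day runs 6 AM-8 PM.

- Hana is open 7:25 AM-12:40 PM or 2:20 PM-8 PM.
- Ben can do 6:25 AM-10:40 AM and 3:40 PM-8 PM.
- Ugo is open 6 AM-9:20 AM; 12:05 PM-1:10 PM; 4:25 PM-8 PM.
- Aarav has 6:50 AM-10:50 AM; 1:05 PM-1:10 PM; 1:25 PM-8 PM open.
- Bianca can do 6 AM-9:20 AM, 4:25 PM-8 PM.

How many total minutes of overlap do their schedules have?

330

Hana ∩ Ben: 07:25-10:40, 15:40-20:00.
Hana ∩ Ben ∩ Ugo: 07:25-09:20, 16:25-20:00.
Hana ∩ Ben ∩ Ugo ∩ Aarav: 07:25-09:20, 16:25-20:00.
Hana ∩ Ben ∩ Ugo ∩ Aarav ∩ Bianca: 07:25-09:20, 16:25-20:00.
Those are the intersection windows.
Summing the common windows: 115 + 215 = 330 minutes.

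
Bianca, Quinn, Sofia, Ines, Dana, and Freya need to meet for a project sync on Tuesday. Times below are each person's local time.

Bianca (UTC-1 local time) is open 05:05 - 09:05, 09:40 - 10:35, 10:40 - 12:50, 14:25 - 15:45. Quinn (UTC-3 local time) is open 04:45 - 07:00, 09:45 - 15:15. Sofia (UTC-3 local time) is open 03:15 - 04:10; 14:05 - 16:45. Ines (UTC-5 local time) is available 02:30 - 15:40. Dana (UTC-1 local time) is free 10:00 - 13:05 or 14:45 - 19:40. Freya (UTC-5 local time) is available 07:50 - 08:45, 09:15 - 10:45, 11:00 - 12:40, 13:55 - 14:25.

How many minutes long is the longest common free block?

0

Bianca in UTC: 06:05-10:05, 10:40-11:35, 11:40-13:50, 15:25-16:45 (add 1h to convert from UTC-1).
Quinn in UTC: 07:45-10:00, 12:45-18:15 (add 3h to convert from UTC-3).
Sofia in UTC: 06:15-07:10, 17:05-19:45 (add 3h to convert from UTC-3).
Ines in UTC: 07:30-20:40 (add 5h to convert from UTC-5).
Dana in UTC: 11:00-14:05, 15:45-20:40 (add 1h to convert from UTC-1).
Freya in UTC: 12:50-13:45, 14:15-15:45, 16:00-17:40, 18:55-19:25 (add 5h to convert from UTC-5).
Bianca ∩ Quinn: 07:45-10:00, 12:45-13:50, 15:25-16:45.
Bianca ∩ Quinn ∩ Sofia: ∅.
Bianca ∩ Quinn ∩ Sofia ∩ Ines: ∅.
Bianca ∩ Quinn ∩ Sofia ∩ Ines ∩ Dana: ∅.
Bianca ∩ Quinn ∩ Sofia ∩ Ines ∩ Dana ∩ Freya: ∅.
There is no time when everyone is free.
No common window exists, so the longest block is 0 minutes.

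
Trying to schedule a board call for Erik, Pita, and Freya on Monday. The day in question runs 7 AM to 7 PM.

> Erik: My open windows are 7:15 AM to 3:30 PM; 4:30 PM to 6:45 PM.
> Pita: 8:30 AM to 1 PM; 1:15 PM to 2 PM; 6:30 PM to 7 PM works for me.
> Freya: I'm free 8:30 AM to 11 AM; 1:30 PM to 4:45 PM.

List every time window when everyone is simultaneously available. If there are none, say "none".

Erik ∩ Pita: 08:30-13:00, 13:15-14:00, 18:30-18:45.
Erik ∩ Pita ∩ Freya: 08:30-11:00, 13:30-14:00.
Those are the intersection windows.

08:30-11:00, 13:30-14:00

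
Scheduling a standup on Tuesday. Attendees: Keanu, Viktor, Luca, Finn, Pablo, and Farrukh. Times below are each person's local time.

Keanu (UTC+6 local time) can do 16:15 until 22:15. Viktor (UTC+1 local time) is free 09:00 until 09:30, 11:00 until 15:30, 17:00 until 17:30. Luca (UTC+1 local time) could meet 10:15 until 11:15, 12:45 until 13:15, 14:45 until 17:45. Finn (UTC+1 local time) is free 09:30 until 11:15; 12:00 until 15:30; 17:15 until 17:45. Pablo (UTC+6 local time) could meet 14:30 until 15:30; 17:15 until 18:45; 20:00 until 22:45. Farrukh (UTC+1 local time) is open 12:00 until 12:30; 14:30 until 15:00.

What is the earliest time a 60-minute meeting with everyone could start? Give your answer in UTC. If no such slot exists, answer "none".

none

Keanu in UTC: 10:15-16:15 (subtract 6h to convert from UTC+6).
Viktor in UTC: 08:00-08:30, 10:00-14:30, 16:00-16:30 (subtract 1h to convert from UTC+1).
Luca in UTC: 09:15-10:15, 11:45-12:15, 13:45-16:45 (subtract 1h to convert from UTC+1).
Finn in UTC: 08:30-10:15, 11:00-14:30, 16:15-16:45 (subtract 1h to convert from UTC+1).
Pablo in UTC: 08:30-09:30, 11:15-12:45, 14:00-16:45 (subtract 6h to convert from UTC+6).
Farrukh in UTC: 11:00-11:30, 13:30-14:00 (subtract 1h to convert from UTC+1).
Keanu ∩ Viktor: 10:15-14:30, 16:00-16:15.
Keanu ∩ Viktor ∩ Luca: 11:45-12:15, 13:45-14:30, 16:00-16:15.
Keanu ∩ Viktor ∩ Luca ∩ Finn: 11:45-12:15, 13:45-14:30.
Keanu ∩ Viktor ∩ Luca ∩ Finn ∩ Pablo: 11:45-12:15, 14:00-14:30.
Keanu ∩ Viktor ∩ Luca ∩ Finn ∩ Pablo ∩ Farrukh: ∅.
There is no time when everyone is free.
No common window is at least 60 minutes long.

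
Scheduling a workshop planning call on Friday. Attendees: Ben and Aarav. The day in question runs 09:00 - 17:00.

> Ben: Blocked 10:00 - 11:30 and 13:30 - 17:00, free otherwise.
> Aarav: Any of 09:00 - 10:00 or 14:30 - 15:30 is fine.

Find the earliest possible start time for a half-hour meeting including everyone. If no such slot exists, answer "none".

09:00

Ben free: 09:00-10:00, 11:30-13:30 (invert busy blocks within the working day).
Aarav free: 09:00-10:00, 14:30-15:30.
Ben ∩ Aarav: 09:00-10:00.
Those are the intersection windows.
The first common window of at least 30 minutes is 09:00-10:00, so the earliest start is 09:00.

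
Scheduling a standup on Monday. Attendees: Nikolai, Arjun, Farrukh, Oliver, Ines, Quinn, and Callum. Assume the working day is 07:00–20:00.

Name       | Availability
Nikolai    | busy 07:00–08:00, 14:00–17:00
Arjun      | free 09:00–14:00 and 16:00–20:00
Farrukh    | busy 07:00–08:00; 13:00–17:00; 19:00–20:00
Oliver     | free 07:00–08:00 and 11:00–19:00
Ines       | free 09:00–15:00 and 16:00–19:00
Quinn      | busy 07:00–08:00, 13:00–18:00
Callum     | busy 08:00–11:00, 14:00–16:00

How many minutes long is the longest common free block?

Nikolai free: 08:00-14:00, 17:00-20:00 (invert busy blocks within the working day).
Arjun free: 09:00-14:00, 16:00-20:00.
Farrukh free: 08:00-13:00, 17:00-19:00 (invert busy blocks within the working day).
Oliver free: 07:00-08:00, 11:00-19:00.
Ines free: 09:00-15:00, 16:00-19:00.
Quinn free: 08:00-13:00, 18:00-20:00 (invert busy blocks within the working day).
Callum free: 07:00-08:00, 11:00-14:00, 16:00-20:00 (invert busy blocks within the working day).
Nikolai ∩ Arjun: 09:00-14:00, 17:00-20:00.
Nikolai ∩ Arjun ∩ Farrukh: 09:00-13:00, 17:00-19:00.
Nikolai ∩ Arjun ∩ Farrukh ∩ Oliver: 11:00-13:00, 17:00-19:00.
Nikolai ∩ Arjun ∩ Farrukh ∩ Oliver ∩ Ines: 11:00-13:00, 17:00-19:00.
Nikolai ∩ Arjun ∩ Farrukh ∩ Oliver ∩ Ines ∩ Quinn: 11:00-13:00, 18:00-19:00.
Nikolai ∩ Arjun ∩ Farrukh ∩ Oliver ∩ Ines ∩ Quinn ∩ Callum: 11:00-13:00, 18:00-19:00.
So the common availability across everyone is 11:00-13:00, 18:00-19:00.
The longest is 11:00-13:00 at 120 minutes.

120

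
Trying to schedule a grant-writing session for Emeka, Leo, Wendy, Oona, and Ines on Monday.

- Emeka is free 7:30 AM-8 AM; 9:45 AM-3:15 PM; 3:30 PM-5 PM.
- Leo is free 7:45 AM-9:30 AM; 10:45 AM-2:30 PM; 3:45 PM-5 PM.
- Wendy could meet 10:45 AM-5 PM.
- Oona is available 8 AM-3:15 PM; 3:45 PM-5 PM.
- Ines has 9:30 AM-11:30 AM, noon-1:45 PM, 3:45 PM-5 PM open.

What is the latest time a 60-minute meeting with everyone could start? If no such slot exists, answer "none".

Emeka ∩ Leo: 07:45-08:00, 10:45-14:30, 15:45-17:00.
Emeka ∩ Leo ∩ Wendy: 10:45-14:30, 15:45-17:00.
Emeka ∩ Leo ∩ Wendy ∩ Oona: 10:45-14:30, 15:45-17:00.
Emeka ∩ Leo ∩ Wendy ∩ Oona ∩ Ines: 10:45-11:30, 12:00-13:45, 15:45-17:00.
The last common window of at least 60 minutes is 15:45-17:00; a 60-minute meeting can start as late as 16:00 and still end by 17:00.

16:00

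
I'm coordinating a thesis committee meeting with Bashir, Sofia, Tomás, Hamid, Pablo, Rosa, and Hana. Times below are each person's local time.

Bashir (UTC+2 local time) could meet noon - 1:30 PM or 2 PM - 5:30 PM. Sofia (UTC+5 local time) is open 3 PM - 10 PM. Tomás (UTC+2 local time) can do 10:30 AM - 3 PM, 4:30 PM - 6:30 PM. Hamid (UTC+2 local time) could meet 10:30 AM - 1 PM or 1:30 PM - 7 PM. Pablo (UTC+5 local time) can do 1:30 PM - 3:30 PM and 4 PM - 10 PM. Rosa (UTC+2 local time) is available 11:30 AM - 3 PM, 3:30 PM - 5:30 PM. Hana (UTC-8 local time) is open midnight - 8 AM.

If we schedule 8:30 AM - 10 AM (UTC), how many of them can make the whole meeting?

Bashir in UTC: 10:00-11:30, 12:00-15:30 (subtract 2h to convert from UTC+2).
Sofia in UTC: 10:00-17:00 (subtract 5h to convert from UTC+5).
Tomás in UTC: 08:30-13:00, 14:30-16:30 (subtract 2h to convert from UTC+2).
Hamid in UTC: 08:30-11:00, 11:30-17:00 (subtract 2h to convert from UTC+2).
Pablo in UTC: 08:30-10:30, 11:00-17:00 (subtract 5h to convert from UTC+5).
Rosa in UTC: 09:30-13:00, 13:30-15:30 (subtract 2h to convert from UTC+2).
Hana in UTC: 08:00-16:00 (add 8h to convert from UTC-8).
Tomás, Hamid, Pablo, and Hana can make the full 08:30-10:00 slot — that's 4.

4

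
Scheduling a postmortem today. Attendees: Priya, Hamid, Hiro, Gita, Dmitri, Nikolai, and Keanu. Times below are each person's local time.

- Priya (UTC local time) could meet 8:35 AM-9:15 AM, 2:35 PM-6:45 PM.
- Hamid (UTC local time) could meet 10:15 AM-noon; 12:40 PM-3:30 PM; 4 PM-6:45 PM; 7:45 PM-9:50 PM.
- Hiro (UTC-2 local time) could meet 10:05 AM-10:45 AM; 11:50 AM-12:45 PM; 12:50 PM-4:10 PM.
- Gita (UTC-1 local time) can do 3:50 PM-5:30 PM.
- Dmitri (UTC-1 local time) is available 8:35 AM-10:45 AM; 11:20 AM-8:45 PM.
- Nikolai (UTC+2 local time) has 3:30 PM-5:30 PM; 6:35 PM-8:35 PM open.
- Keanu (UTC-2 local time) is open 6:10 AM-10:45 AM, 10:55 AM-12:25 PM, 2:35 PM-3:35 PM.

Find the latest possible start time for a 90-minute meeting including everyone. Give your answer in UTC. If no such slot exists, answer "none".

none

Priya in UTC: 08:35-09:15, 14:35-18:45.
Hamid in UTC: 10:15-12:00, 12:40-15:30, 16:00-18:45, 19:45-21:50.
Hiro in UTC: 12:05-12:45, 13:50-14:45, 14:50-18:10 (add 2h to convert from UTC-2).
Gita in UTC: 16:50-18:30 (add 1h to convert from UTC-1).
Dmitri in UTC: 09:35-11:45, 12:20-21:45 (add 1h to convert from UTC-1).
Nikolai in UTC: 13:30-15:30, 16:35-18:35 (subtract 2h to convert from UTC+2).
Keanu in UTC: 08:10-12:45, 12:55-14:25, 16:35-17:35 (add 2h to convert from UTC-2).
Priya ∩ Hamid: 14:35-15:30, 16:00-18:45.
Priya ∩ Hamid ∩ Hiro: 14:35-14:45, 14:50-15:30, 16:00-18:10.
Priya ∩ Hamid ∩ Hiro ∩ Gita: 16:50-18:10.
Priya ∩ Hamid ∩ Hiro ∩ Gita ∩ Dmitri: 16:50-18:10.
Priya ∩ Hamid ∩ Hiro ∩ Gita ∩ Dmitri ∩ Nikolai: 16:50-18:10.
Priya ∩ Hamid ∩ Hiro ∩ Gita ∩ Dmitri ∩ Nikolai ∩ Keanu: 16:50-17:35.
No common window is at least 90 minutes long.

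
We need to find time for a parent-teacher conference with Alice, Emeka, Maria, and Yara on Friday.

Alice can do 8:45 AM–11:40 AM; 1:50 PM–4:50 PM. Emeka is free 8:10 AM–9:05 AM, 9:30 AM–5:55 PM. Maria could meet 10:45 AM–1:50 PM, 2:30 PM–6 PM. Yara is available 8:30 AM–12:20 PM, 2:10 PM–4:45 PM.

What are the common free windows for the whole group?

Alice ∩ Emeka: 08:45-09:05, 09:30-11:40, 13:50-16:50.
Alice ∩ Emeka ∩ Maria: 10:45-11:40, 14:30-16:50.
Alice ∩ Emeka ∩ Maria ∩ Yara: 10:45-11:40, 14:30-16:45.

10:45-11:40, 14:30-16:45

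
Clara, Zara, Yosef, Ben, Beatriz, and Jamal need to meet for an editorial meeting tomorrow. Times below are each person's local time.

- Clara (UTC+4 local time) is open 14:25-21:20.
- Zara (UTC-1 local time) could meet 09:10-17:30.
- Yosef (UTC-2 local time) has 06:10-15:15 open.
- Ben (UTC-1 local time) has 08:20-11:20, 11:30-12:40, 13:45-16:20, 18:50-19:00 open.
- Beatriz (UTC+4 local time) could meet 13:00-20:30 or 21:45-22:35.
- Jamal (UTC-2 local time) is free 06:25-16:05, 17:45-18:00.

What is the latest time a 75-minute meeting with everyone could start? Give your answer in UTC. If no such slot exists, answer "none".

15:15

Clara in UTC: 10:25-17:20 (subtract 4h to convert from UTC+4).
Zara in UTC: 10:10-18:30 (add 1h to convert from UTC-1).
Yosef in UTC: 08:10-17:15 (add 2h to convert from UTC-2).
Ben in UTC: 09:20-12:20, 12:30-13:40, 14:45-17:20, 19:50-20:00 (add 1h to convert from UTC-1).
Beatriz in UTC: 09:00-16:30, 17:45-18:35 (subtract 4h to convert from UTC+4).
Jamal in UTC: 08:25-18:05, 19:45-20:00 (add 2h to convert from UTC-2).
Clara ∩ Zara: 10:25-17:20.
Clara ∩ Zara ∩ Yosef: 10:25-17:15.
Clara ∩ Zara ∩ Yosef ∩ Ben: 10:25-12:20, 12:30-13:40, 14:45-17:15.
Clara ∩ Zara ∩ Yosef ∩ Ben ∩ Beatriz: 10:25-12:20, 12:30-13:40, 14:45-16:30.
Clara ∩ Zara ∩ Yosef ∩ Ben ∩ Beatriz ∩ Jamal: 10:25-12:20, 12:30-13:40, 14:45-16:30.
So the common availability across everyone is 10:25-12:20, 12:30-13:40, 14:45-16:30.
The last common window of at least 75 minutes is 14:45-16:30; a 75-minute meeting can start as late as 15:15 and still end by 16:30.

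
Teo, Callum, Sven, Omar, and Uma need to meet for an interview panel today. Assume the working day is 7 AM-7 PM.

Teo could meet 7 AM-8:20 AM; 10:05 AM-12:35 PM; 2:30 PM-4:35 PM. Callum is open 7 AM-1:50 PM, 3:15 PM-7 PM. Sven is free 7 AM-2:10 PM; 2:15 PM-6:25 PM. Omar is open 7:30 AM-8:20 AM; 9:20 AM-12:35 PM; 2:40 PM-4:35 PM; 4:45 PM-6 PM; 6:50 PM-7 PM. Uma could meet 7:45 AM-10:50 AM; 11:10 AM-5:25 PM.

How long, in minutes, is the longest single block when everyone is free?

Teo ∩ Callum: 07:00-08:20, 10:05-12:35, 15:15-16:35.
Teo ∩ Callum ∩ Sven: 07:00-08:20, 10:05-12:35, 15:15-16:35.
Teo ∩ Callum ∩ Sven ∩ Omar: 07:30-08:20, 10:05-12:35, 15:15-16:35.
Teo ∩ Callum ∩ Sven ∩ Omar ∩ Uma: 07:45-08:20, 10:05-10:50, 11:10-12:35, 15:15-16:35.
Those are the intersection windows.
The longest is 11:10-12:35 at 85 minutes.

85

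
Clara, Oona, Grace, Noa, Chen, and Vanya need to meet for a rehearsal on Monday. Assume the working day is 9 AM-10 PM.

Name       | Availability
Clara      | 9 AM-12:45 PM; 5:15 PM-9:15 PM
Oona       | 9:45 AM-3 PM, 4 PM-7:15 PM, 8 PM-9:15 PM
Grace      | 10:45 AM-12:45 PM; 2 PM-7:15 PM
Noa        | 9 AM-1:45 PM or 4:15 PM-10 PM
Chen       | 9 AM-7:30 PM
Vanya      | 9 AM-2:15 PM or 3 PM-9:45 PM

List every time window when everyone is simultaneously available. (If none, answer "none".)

10:45-12:45, 17:15-19:15

Clara ∩ Oona: 09:45-12:45, 17:15-19:15, 20:00-21:15.
Clara ∩ Oona ∩ Grace: 10:45-12:45, 17:15-19:15.
Clara ∩ Oona ∩ Grace ∩ Noa: 10:45-12:45, 17:15-19:15.
Clara ∩ Oona ∩ Grace ∩ Noa ∩ Chen: 10:45-12:45, 17:15-19:15.
Clara ∩ Oona ∩ Grace ∩ Noa ∩ Chen ∩ Vanya: 10:45-12:45, 17:15-19:15.
Those are the intersection windows.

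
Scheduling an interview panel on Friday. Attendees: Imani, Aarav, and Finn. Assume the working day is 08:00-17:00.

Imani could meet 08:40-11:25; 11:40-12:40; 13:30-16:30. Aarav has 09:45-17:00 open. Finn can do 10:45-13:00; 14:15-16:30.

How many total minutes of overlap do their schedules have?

Imani ∩ Aarav: 09:45-11:25, 11:40-12:40, 13:30-16:30.
Imani ∩ Aarav ∩ Finn: 10:45-11:25, 11:40-12:40, 14:15-16:30.
So the common availability across everyone is 10:45-11:25, 11:40-12:40, 14:15-16:30.
Summing the common windows: 40 + 60 + 135 = 235 minutes.

235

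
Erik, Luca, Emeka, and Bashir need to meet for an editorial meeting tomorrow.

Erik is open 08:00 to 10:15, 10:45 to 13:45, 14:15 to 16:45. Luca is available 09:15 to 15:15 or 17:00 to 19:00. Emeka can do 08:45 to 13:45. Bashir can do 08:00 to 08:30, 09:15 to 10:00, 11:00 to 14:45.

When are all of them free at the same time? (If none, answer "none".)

09:15-10:00, 11:00-13:45

Erik ∩ Luca: 09:15-10:15, 10:45-13:45, 14:15-15:15.
Erik ∩ Luca ∩ Emeka: 09:15-10:15, 10:45-13:45.
Erik ∩ Luca ∩ Emeka ∩ Bashir: 09:15-10:00, 11:00-13:45.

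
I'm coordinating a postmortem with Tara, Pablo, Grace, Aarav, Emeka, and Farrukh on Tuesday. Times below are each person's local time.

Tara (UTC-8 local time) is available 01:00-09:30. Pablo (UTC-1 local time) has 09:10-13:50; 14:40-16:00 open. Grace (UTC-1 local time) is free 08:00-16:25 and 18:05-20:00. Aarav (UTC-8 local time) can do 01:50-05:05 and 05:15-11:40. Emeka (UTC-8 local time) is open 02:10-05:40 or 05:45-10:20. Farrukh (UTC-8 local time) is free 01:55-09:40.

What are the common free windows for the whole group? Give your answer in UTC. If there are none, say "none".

10:10-13:05, 13:15-13:40, 13:45-14:50, 15:40-17:00

Tara in UTC: 09:00-17:30 (add 8h to convert from UTC-8).
Pablo in UTC: 10:10-14:50, 15:40-17:00 (add 1h to convert from UTC-1).
Grace in UTC: 09:00-17:25, 19:05-21:00 (add 1h to convert from UTC-1).
Aarav in UTC: 09:50-13:05, 13:15-19:40 (add 8h to convert from UTC-8).
Emeka in UTC: 10:10-13:40, 13:45-18:20 (add 8h to convert from UTC-8).
Farrukh in UTC: 09:55-17:40 (add 8h to convert from UTC-8).
Tara ∩ Pablo: 10:10-14:50, 15:40-17:00.
Tara ∩ Pablo ∩ Grace: 10:10-14:50, 15:40-17:00.
Tara ∩ Pablo ∩ Grace ∩ Aarav: 10:10-13:05, 13:15-14:50, 15:40-17:00.
Tara ∩ Pablo ∩ Grace ∩ Aarav ∩ Emeka: 10:10-13:05, 13:15-13:40, 13:45-14:50, 15:40-17:00.
Tara ∩ Pablo ∩ Grace ∩ Aarav ∩ Emeka ∩ Farrukh: 10:10-13:05, 13:15-13:40, 13:45-14:50, 15:40-17:00.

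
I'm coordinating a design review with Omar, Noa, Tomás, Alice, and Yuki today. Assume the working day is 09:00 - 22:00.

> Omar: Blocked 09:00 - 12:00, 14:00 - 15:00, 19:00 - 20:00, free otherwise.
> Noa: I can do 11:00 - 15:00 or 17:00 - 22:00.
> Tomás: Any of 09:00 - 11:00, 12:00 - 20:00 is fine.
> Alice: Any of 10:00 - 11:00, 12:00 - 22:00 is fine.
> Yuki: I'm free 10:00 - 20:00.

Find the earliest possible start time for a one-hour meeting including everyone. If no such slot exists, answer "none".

Omar free: 12:00-14:00, 15:00-19:00, 20:00-22:00 (invert busy blocks within the working day).
Noa free: 11:00-15:00, 17:00-22:00.
Tomás free: 09:00-11:00, 12:00-20:00.
Alice free: 10:00-11:00, 12:00-22:00.
Yuki free: 10:00-20:00.
Omar ∩ Noa: 12:00-14:00, 17:00-19:00, 20:00-22:00.
Omar ∩ Noa ∩ Tomás: 12:00-14:00, 17:00-19:00.
Omar ∩ Noa ∩ Tomás ∩ Alice: 12:00-14:00, 17:00-19:00.
Omar ∩ Noa ∩ Tomás ∩ Alice ∩ Yuki: 12:00-14:00, 17:00-19:00.
The first common window of at least 60 minutes is 12:00-14:00, so the earliest start is 12:00.

12:00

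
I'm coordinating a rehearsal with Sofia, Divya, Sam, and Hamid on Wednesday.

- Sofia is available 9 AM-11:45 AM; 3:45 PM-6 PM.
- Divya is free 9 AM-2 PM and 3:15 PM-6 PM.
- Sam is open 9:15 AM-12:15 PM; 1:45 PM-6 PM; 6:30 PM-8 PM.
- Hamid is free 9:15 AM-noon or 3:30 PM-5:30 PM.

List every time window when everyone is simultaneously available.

Sofia ∩ Divya: 09:00-11:45, 15:45-18:00.
Sofia ∩ Divya ∩ Sam: 09:15-11:45, 15:45-18:00.
Sofia ∩ Divya ∩ Sam ∩ Hamid: 09:15-11:45, 15:45-17:30.
So the common availability across everyone is 09:15-11:45, 15:45-17:30.

09:15-11:45, 15:45-17:30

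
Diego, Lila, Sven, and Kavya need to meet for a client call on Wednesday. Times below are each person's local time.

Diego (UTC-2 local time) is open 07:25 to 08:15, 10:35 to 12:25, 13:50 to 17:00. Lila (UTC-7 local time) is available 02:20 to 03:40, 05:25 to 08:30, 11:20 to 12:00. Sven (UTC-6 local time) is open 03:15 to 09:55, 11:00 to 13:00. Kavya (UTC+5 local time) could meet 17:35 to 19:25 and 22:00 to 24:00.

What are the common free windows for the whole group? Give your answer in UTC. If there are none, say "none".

Diego in UTC: 09:25-10:15, 12:35-14:25, 15:50-19:00 (add 2h to convert from UTC-2).
Lila in UTC: 09:20-10:40, 12:25-15:30, 18:20-19:00 (add 7h to convert from UTC-7).
Sven in UTC: 09:15-15:55, 17:00-19:00 (add 6h to convert from UTC-6).
Kavya in UTC: 12:35-14:25, 17:00-19:00 (subtract 5h to convert from UTC+5).
Diego ∩ Lila: 09:25-10:15, 12:35-14:25, 18:20-19:00.
Diego ∩ Lila ∩ Sven: 09:25-10:15, 12:35-14:25, 18:20-19:00.
Diego ∩ Lila ∩ Sven ∩ Kavya: 12:35-14:25, 18:20-19:00.
So the common availability across everyone is 12:35-14:25, 18:20-19:00.

12:35-14:25, 18:20-19:00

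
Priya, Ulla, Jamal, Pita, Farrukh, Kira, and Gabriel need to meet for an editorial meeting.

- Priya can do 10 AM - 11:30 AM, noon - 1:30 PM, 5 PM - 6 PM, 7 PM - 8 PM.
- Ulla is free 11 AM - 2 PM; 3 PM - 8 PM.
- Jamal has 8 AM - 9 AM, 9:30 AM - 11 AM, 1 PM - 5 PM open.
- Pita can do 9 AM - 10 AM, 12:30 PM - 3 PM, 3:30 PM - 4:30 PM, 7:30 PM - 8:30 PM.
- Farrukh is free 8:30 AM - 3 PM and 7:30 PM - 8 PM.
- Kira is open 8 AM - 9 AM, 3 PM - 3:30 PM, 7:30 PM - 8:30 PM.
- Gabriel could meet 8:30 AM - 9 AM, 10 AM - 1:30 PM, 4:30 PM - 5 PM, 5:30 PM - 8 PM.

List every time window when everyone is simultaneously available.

none

Priya ∩ Ulla: 11:00-11:30, 12:00-13:30, 17:00-18:00, 19:00-20:00.
Priya ∩ Ulla ∩ Jamal: 13:00-13:30.
Priya ∩ Ulla ∩ Jamal ∩ Pita: 13:00-13:30.
Priya ∩ Ulla ∩ Jamal ∩ Pita ∩ Farrukh: 13:00-13:30.
Priya ∩ Ulla ∩ Jamal ∩ Pita ∩ Farrukh ∩ Kira: ∅.
Priya ∩ Ulla ∩ Jamal ∩ Pita ∩ Farrukh ∩ Kira ∩ Gabriel: ∅.
There is no time when everyone is free.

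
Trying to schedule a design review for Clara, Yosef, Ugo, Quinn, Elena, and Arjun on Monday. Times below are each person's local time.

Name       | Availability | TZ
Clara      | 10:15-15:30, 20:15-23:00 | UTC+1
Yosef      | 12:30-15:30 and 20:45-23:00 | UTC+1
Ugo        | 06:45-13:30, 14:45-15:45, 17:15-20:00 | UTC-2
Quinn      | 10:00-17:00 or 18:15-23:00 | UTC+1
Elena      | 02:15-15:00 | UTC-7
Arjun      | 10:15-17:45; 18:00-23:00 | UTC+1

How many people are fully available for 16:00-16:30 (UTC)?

2

Clara in UTC: 09:15-14:30, 19:15-22:00 (subtract 1h to convert from UTC+1).
Yosef in UTC: 11:30-14:30, 19:45-22:00 (subtract 1h to convert from UTC+1).
Ugo in UTC: 08:45-15:30, 16:45-17:45, 19:15-22:00 (add 2h to convert from UTC-2).
Quinn in UTC: 09:00-16:00, 17:15-22:00 (subtract 1h to convert from UTC+1).
Elena in UTC: 09:15-22:00 (add 7h to convert from UTC-7).
Arjun in UTC: 09:15-16:45, 17:00-22:00 (subtract 1h to convert from UTC+1).
Elena and Arjun can make the full 16:00-16:30 slot — that's 2.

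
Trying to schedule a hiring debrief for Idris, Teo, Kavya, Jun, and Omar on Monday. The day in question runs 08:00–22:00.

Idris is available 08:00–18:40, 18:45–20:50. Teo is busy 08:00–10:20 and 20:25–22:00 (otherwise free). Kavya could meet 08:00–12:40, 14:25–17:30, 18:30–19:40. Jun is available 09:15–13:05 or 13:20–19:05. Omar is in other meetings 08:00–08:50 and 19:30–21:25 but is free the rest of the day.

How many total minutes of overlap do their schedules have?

355

Idris free: 08:00-18:40, 18:45-20:50.
Teo free: 10:20-20:25 (invert busy blocks within the working day).
Kavya free: 08:00-12:40, 14:25-17:30, 18:30-19:40.
Jun free: 09:15-13:05, 13:20-19:05.
Omar free: 08:50-19:30, 21:25-22:00 (invert busy blocks within the working day).
Idris ∩ Teo: 10:20-18:40, 18:45-20:25.
Idris ∩ Teo ∩ Kavya: 10:20-12:40, 14:25-17:30, 18:30-18:40, 18:45-19:40.
Idris ∩ Teo ∩ Kavya ∩ Jun: 10:20-12:40, 14:25-17:30, 18:30-18:40, 18:45-19:05.
Idris ∩ Teo ∩ Kavya ∩ Jun ∩ Omar: 10:20-12:40, 14:25-17:30, 18:30-18:40, 18:45-19:05.
Summing the common windows: 140 + 185 + 10 + 20 = 355 minutes.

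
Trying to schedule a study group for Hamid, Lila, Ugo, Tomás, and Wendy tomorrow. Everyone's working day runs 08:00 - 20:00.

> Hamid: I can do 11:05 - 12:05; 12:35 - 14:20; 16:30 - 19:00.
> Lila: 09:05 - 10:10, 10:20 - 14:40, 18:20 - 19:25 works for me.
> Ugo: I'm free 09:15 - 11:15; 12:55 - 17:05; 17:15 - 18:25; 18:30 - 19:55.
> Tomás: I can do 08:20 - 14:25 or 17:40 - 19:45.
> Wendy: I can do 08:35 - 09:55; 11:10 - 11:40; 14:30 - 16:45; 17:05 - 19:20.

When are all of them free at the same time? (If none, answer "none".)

11:10-11:15, 18:20-18:25, 18:30-19:00

Hamid ∩ Lila: 11:05-12:05, 12:35-14:20, 18:20-19:00.
Hamid ∩ Lila ∩ Ugo: 11:05-11:15, 12:55-14:20, 18:20-18:25, 18:30-19:00.
Hamid ∩ Lila ∩ Ugo ∩ Tomás: 11:05-11:15, 12:55-14:20, 18:20-18:25, 18:30-19:00.
Hamid ∩ Lila ∩ Ugo ∩ Tomás ∩ Wendy: 11:10-11:15, 18:20-18:25, 18:30-19:00.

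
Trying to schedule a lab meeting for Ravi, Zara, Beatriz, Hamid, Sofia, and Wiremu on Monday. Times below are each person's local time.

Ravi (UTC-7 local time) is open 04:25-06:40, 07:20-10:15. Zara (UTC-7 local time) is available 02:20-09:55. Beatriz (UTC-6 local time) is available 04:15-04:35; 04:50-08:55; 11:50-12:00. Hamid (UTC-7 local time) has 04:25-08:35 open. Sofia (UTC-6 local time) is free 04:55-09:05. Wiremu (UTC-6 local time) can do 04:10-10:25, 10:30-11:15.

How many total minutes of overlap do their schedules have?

Ravi in UTC: 11:25-13:40, 14:20-17:15 (add 7h to convert from UTC-7).
Zara in UTC: 09:20-16:55 (add 7h to convert from UTC-7).
Beatriz in UTC: 10:15-10:35, 10:50-14:55, 17:50-18:00 (add 6h to convert from UTC-6).
Hamid in UTC: 11:25-15:35 (add 7h to convert from UTC-7).
Sofia in UTC: 10:55-15:05 (add 6h to convert from UTC-6).
Wiremu in UTC: 10:10-16:25, 16:30-17:15 (add 6h to convert from UTC-6).
Ravi ∩ Zara: 11:25-13:40, 14:20-16:55.
Ravi ∩ Zara ∩ Beatriz: 11:25-13:40, 14:20-14:55.
Ravi ∩ Zara ∩ Beatriz ∩ Hamid: 11:25-13:40, 14:20-14:55.
Ravi ∩ Zara ∩ Beatriz ∩ Hamid ∩ Sofia: 11:25-13:40, 14:20-14:55.
Ravi ∩ Zara ∩ Beatriz ∩ Hamid ∩ Sofia ∩ Wiremu: 11:25-13:40, 14:20-14:55.
Summing the common windows: 135 + 35 = 170 minutes.

170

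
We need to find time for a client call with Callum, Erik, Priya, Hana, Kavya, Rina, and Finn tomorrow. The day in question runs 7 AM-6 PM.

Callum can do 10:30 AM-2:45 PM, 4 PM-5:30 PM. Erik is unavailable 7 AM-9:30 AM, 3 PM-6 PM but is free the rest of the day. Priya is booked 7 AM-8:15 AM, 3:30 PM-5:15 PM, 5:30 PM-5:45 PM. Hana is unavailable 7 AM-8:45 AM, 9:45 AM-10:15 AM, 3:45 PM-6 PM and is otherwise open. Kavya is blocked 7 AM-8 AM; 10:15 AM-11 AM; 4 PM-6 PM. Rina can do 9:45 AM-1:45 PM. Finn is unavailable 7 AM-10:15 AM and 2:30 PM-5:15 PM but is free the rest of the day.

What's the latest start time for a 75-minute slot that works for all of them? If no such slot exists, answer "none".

Callum free: 10:30-14:45, 16:00-17:30.
Erik free: 09:30-15:00 (invert busy blocks within the working day).
Priya free: 08:15-15:30, 17:15-17:30, 17:45-18:00 (invert busy blocks within the working day).
Hana free: 08:45-09:45, 10:15-15:45 (invert busy blocks within the working day).
Kavya free: 08:00-10:15, 11:00-16:00 (invert busy blocks within the working day).
Rina free: 09:45-13:45.
Finn free: 10:15-14:30, 17:15-18:00 (invert busy blocks within the working day).
Callum ∩ Erik: 10:30-14:45.
Callum ∩ Erik ∩ Priya: 10:30-14:45.
Callum ∩ Erik ∩ Priya ∩ Hana: 10:30-14:45.
Callum ∩ Erik ∩ Priya ∩ Hana ∩ Kavya: 11:00-14:45.
Callum ∩ Erik ∩ Priya ∩ Hana ∩ Kavya ∩ Rina: 11:00-13:45.
Callum ∩ Erik ∩ Priya ∩ Hana ∩ Kavya ∩ Rina ∩ Finn: 11:00-13:45.
So the common availability across everyone is 11:00-13:45.
The last common window of at least 75 minutes is 11:00-13:45; a 75-minute meeting can start as late as 12:30 and still end by 13:45.

12:30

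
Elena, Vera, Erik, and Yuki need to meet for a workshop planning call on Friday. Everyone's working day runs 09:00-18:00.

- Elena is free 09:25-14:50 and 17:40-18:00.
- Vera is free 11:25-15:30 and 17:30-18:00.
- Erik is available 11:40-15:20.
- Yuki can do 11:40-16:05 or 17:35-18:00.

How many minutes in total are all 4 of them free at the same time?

190

Elena ∩ Vera: 11:25-14:50, 17:40-18:00.
Elena ∩ Vera ∩ Erik: 11:40-14:50.
Elena ∩ Vera ∩ Erik ∩ Yuki: 11:40-14:50.
That's a single block of 190 minutes.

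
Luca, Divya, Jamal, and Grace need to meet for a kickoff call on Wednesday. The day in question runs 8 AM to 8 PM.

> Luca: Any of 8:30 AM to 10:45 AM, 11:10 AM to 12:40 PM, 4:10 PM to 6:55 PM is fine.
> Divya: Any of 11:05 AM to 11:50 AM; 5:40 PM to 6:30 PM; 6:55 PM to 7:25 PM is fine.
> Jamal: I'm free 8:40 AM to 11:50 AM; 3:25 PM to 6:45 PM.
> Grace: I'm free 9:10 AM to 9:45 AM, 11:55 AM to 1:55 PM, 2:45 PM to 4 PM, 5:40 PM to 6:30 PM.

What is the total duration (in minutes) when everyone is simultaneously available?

50

Luca ∩ Divya: 11:10-11:50, 17:40-18:30.
Luca ∩ Divya ∩ Jamal: 11:10-11:50, 17:40-18:30.
Luca ∩ Divya ∩ Jamal ∩ Grace: 17:40-18:30.
Those are the intersection windows.
That's a single block of 50 minutes.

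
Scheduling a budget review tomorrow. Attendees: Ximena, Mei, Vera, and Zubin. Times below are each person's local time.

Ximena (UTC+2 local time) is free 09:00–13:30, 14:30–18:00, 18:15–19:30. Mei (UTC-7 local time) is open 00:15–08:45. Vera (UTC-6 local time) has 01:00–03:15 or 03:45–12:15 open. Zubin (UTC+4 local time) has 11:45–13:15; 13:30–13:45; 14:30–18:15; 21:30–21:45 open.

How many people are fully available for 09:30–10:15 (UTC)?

Ximena in UTC: 07:00-11:30, 12:30-16:00, 16:15-17:30 (subtract 2h to convert from UTC+2).
Mei in UTC: 07:15-15:45 (add 7h to convert from UTC-7).
Vera in UTC: 07:00-09:15, 09:45-18:15 (add 6h to convert from UTC-6).
Zubin in UTC: 07:45-09:15, 09:30-09:45, 10:30-14:15, 17:30-17:45 (subtract 4h to convert from UTC+4).
Ximena and Mei can make the full 09:30-10:15 slot — that's 2.

2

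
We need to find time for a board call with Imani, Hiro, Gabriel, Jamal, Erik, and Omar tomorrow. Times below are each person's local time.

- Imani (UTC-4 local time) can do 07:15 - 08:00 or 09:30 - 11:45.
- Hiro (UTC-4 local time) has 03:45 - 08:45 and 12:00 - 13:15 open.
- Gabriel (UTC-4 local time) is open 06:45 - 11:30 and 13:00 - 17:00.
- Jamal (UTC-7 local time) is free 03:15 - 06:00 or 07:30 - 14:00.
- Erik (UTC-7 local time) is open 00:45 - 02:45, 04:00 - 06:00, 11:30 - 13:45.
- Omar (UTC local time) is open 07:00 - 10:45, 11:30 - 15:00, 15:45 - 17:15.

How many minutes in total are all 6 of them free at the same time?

30

Imani in UTC: 11:15-12:00, 13:30-15:45 (add 4h to convert from UTC-4).
Hiro in UTC: 07:45-12:45, 16:00-17:15 (add 4h to convert from UTC-4).
Gabriel in UTC: 10:45-15:30, 17:00-21:00 (add 4h to convert from UTC-4).
Jamal in UTC: 10:15-13:00, 14:30-21:00 (add 7h to convert from UTC-7).
Erik in UTC: 07:45-09:45, 11:00-13:00, 18:30-20:45 (add 7h to convert from UTC-7).
Omar in UTC: 07:00-10:45, 11:30-15:00, 15:45-17:15.
Imani ∩ Hiro: 11:15-12:00.
Imani ∩ Hiro ∩ Gabriel: 11:15-12:00.
Imani ∩ Hiro ∩ Gabriel ∩ Jamal: 11:15-12:00.
Imani ∩ Hiro ∩ Gabriel ∩ Jamal ∩ Erik: 11:15-12:00.
Imani ∩ Hiro ∩ Gabriel ∩ Jamal ∩ Erik ∩ Omar: 11:30-12:00.
That's a single block of 30 minutes.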